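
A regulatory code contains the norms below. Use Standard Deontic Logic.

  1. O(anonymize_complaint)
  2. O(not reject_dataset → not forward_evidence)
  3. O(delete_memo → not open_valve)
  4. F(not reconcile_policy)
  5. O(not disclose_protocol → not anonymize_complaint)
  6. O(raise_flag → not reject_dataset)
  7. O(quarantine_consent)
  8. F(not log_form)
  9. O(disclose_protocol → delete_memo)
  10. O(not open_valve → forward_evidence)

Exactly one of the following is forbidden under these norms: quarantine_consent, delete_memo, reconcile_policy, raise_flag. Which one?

raise_flag

From premise 1 we have O(anonymize_complaint).
Premise 5 is O(not disclose_protocol → not anonymize_complaint); contrapositively O(anonymize_complaint → disclose_protocol). Since O(anonymize_complaint) holds, K gives O(disclose_protocol).
With premise 9, O(disclose_protocol → delete_memo), the K-axiom yields O(delete_memo).
Applying K to premise 3 (O(delete_memo → not open_valve)) and O(delete_memo) yields O(not open_valve).
From O(not open_valve) and premise 10, O(not open_valve → forward_evidence), we obtain O(forward_evidence).
Premise 2 is O(not reject_dataset → not forward_evidence); contrapositively O(forward_evidence → reject_dataset). Since O(forward_evidence) holds, K gives O(reject_dataset).
Premise 6, O(raise_flag → not reject_dataset), contraposes to O(reject_dataset → not raise_flag); with O(reject_dataset) we get O(not raise_flag).
So O(not raise_flag) holds, i.e. raise_flag is forbidden. None of the other listed options is forbidden under the premises.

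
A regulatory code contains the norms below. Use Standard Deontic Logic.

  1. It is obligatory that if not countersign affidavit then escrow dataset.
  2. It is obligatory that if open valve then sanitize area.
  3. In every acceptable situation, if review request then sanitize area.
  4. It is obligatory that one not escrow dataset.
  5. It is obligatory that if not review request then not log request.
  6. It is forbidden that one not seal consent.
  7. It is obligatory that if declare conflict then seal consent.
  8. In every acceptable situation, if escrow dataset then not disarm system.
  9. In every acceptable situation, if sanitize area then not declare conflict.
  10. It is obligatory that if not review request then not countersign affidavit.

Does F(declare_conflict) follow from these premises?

From premise 4 we have O(¬escrow_dataset).
Premise 1, O(¬countersign_affidavit → escrow_dataset), contraposes to O(¬escrow_dataset → countersign_affidavit); with O(¬escrow_dataset) we get O(countersign_affidavit).
The contrapositive of premise 10 (O(¬review_request → ¬countersign_affidavit)) is O(countersign_affidavit → review_request), and O(countersign_affidavit) is already established, so O(review_request).
Applying K to premise 3 (O(review_request → sanitize_area)) and O(review_request) yields O(sanitize_area).
Premise 9 is O(sanitize_area → ¬declare_conflict); since O(sanitize_area), deontic closure gives O(¬declare_conflict).
Premises 2, 5, 6, 7, 8 do not contribute to this derivation.
So O(¬declare_conflict) holds, i.e. F(declare_conflict). The claim follows.

Yes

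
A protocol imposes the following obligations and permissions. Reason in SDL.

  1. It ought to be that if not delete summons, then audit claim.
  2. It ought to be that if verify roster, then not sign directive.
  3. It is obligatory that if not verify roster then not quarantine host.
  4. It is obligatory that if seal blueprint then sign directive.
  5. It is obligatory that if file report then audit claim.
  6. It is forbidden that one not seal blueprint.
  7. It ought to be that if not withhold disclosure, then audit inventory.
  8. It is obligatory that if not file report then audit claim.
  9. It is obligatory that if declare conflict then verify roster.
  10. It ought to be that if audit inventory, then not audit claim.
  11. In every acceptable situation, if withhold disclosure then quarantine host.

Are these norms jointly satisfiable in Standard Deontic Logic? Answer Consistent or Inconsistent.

Inconsistent

Premises 8 and 5 cover both cases: O(¬file_report → audit_claim) and O(file_report → audit_claim). Since ¬file_report ∨ file_report is a tautology, O(audit_claim) follows.
Premise 10 is O(audit_inventory → ¬audit_claim); contrapositively O(audit_claim → ¬audit_inventory). Since O(audit_claim) holds, K gives O(¬audit_inventory).
The contrapositive of premise 7 (O(¬withhold_disclosure → audit_inventory)) is O(¬audit_inventory → withhold_disclosure), and O(¬audit_inventory) is already established, so O(withhold_disclosure).
From O(withhold_disclosure) and premise 11, O(withhold_disclosure → quarantine_host), we obtain O(quarantine_host).
Premise 3 is O(¬verify_roster → ¬quarantine_host); contrapositively O(quarantine_host → verify_roster). Since O(quarantine_host) holds, K gives O(verify_roster).
Applying K to premise 2 (O(verify_roster → ¬sign_directive)) and O(verify_roster) yields O(¬sign_directive).
Premise 4 is O(seal_blueprint → sign_directive); contrapositively O(¬sign_directive → ¬seal_blueprint). Since O(¬sign_directive) holds, K gives O(¬seal_blueprint).
Yet premise 6 is F(¬seal_blueprint), i.e. O(seal_blueprint).
We now have both O(¬seal_blueprint) and O(seal_blueprint) — seal_blueprint is simultaneously obligatory and forbidden, violating the D-axiom.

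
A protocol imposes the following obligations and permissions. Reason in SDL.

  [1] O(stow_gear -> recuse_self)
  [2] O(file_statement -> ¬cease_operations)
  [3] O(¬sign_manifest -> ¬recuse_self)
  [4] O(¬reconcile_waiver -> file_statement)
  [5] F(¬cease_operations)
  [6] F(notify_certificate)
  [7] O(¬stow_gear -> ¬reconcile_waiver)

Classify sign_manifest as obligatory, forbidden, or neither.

Obligatory

F(¬cease_operations) at premise 5 means O(cease_operations).
Premise 2, O(file_statement -> ¬cease_operations), contraposes to O(cease_operations -> ¬file_statement); with O(cease_operations) we get O(¬file_statement).
Premise 4, O(¬reconcile_waiver -> file_statement), contraposes to O(¬file_statement -> reconcile_waiver); with O(¬file_statement) we get O(reconcile_waiver).
Premise 7, O(¬stow_gear -> ¬reconcile_waiver), contraposes to O(reconcile_waiver -> stow_gear); with O(reconcile_waiver) we get O(stow_gear).
Premise 1 is O(stow_gear -> recuse_self); since O(stow_gear), deontic closure gives O(recuse_self).
Premise 3 is O(¬sign_manifest -> ¬recuse_self); contrapositively O(recuse_self -> sign_manifest). Since O(recuse_self) holds, K gives O(sign_manifest).
Premise 6 does not contribute to this derivation.
Hence sign_manifest is obligatory.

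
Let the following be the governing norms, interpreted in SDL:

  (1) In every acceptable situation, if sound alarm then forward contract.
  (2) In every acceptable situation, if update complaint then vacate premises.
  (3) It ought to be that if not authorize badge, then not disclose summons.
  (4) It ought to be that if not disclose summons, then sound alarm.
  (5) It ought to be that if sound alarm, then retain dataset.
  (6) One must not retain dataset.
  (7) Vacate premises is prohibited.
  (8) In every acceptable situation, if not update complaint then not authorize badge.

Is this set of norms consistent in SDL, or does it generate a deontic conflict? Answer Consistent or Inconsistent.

Premise 6 is F(retain_dataset), i.e. O(¬retain_dataset).
Premise 5, O(sound_alarm → retain_dataset), contraposes to O(¬retain_dataset → ¬sound_alarm); with O(¬retain_dataset) we get O(¬sound_alarm).
The contrapositive of premise 4 (O(¬disclose_summons → sound_alarm)) is O(¬sound_alarm → disclose_summons), and O(¬sound_alarm) is already established, so O(disclose_summons).
Premise 3, O(¬authorize_badge → ¬disclose_summons), contraposes to O(disclose_summons → authorize_badge); with O(disclose_summons) we get O(authorize_badge).
The contrapositive of premise 8 (O(¬update_complaint → ¬authorize_badge)) is O(authorize_badge → update_complaint), and O(authorize_badge) is already established, so O(update_complaint).
Premise 2 is O(update_complaint → vacate_premises); since O(update_complaint), deontic closure gives O(vacate_premises).
Yet premise 7 is F(vacate_premises), i.e. O(¬vacate_premises).
We now have both O(vacate_premises) and O(¬vacate_premises) — vacate_premises is simultaneously obligatory and forbidden, violating the D-axiom.

Inconsistent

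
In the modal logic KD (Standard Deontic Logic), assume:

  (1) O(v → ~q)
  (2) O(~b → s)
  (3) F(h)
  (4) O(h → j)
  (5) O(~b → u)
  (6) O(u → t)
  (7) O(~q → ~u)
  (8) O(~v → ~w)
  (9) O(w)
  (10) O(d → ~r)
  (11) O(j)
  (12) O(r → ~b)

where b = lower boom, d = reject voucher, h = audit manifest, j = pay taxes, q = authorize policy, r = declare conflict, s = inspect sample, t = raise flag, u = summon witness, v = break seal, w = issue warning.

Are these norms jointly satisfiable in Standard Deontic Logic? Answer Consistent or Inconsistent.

Consistent

Premise 4 is O(h → j); even if O(j) held, inferring O(h) would be affirming the consequent — invalid.
So O(h) is not derivable, and the apparent clash with O(~h) does not arise.
A world satisfying every obligation exists (e.g. b=true, d=false, h=false, j=true, q=false, r=false, s=false, t=false, u=false, v=true, w=true); no atom is both obligatory and forbidden, so the set is consistent.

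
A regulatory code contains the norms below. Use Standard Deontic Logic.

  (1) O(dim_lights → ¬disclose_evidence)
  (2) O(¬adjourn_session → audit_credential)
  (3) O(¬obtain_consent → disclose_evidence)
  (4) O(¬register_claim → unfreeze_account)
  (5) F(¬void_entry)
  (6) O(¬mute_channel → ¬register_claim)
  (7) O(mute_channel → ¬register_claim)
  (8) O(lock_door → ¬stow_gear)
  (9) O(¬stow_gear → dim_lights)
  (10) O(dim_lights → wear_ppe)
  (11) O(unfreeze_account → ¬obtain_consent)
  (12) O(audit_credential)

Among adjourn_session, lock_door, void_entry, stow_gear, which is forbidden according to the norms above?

lock_door

Premises 6 and 7 are O(¬mute_channel → ¬register_claim) and O(mute_channel → ¬register_claim); every ideal world satisfies ¬mute_channel or mute_channel, so in either case ¬register_claim holds — hence O(¬register_claim).
With premise 4, O(¬register_claim → unfreeze_account), the K-axiom yields O(unfreeze_account).
Premise 11 is O(unfreeze_account → ¬obtain_consent); since O(unfreeze_account), deontic closure gives O(¬obtain_consent).
With premise 3, O(¬obtain_consent → disclose_evidence), the K-axiom yields O(disclose_evidence).
The contrapositive of premise 1 (O(dim_lights → ¬disclose_evidence)) is O(disclose_evidence → ¬dim_lights), and O(disclose_evidence) is already established, so O(¬dim_lights).
Premise 9 is O(¬stow_gear → dim_lights); contrapositively O(¬dim_lights → stow_gear). Since O(¬dim_lights) holds, K gives O(stow_gear).
Premise 8 is O(lock_door → ¬stow_gear); contrapositively O(stow_gear → ¬lock_door). Since O(stow_gear) holds, K gives O(¬lock_door).
So O(¬lock_door) holds, i.e. lock_door is forbidden. None of the other listed options is forbidden under the premises.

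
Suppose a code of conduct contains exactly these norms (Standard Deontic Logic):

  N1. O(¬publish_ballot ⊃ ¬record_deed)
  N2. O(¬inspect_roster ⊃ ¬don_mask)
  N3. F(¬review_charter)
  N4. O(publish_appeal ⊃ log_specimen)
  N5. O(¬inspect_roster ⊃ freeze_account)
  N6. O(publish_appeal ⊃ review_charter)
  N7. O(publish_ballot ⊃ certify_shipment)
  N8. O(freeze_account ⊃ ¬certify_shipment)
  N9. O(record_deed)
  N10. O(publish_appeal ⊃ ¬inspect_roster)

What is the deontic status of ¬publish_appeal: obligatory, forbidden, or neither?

Premise 9 gives O(record_deed).
Premise 1 is O(¬publish_ballot ⊃ ¬record_deed); contrapositively O(record_deed ⊃ publish_ballot). Since O(record_deed) holds, K gives O(publish_ballot).
Applying K to premise 7 (O(publish_ballot ⊃ certify_shipment)) and O(publish_ballot) yields O(certify_shipment).
Premise 8, O(freeze_account ⊃ ¬certify_shipment), contraposes to O(certify_shipment ⊃ ¬freeze_account); with O(certify_shipment) we get O(¬freeze_account).
Premise 5 is O(¬inspect_roster ⊃ freeze_account); contrapositively O(¬freeze_account ⊃ inspect_roster). Since O(¬freeze_account) holds, K gives O(inspect_roster).
The contrapositive of premise 10 (O(publish_appeal ⊃ ¬inspect_roster)) is O(inspect_roster ⊃ ¬publish_appeal), and O(inspect_roster) is already established, so O(¬publish_appeal).
Premises 2, 3, 4, 6 do not contribute to this derivation.
Hence ¬publish_appeal is obligatory.

Obligatory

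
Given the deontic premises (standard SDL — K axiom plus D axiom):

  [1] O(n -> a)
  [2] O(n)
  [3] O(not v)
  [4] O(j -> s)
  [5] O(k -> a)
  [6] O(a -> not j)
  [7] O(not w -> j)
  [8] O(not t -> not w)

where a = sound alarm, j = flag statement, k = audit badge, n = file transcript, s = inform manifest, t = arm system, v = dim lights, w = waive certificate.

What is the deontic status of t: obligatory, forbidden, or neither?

Obligatory

Premise 2 gives O(n).
From O(n) and premise 1, O(n -> a), we obtain O(a).
From O(a) and premise 6, O(a -> not j), we obtain O(not j).
The contrapositive of premise 7 (O(not w -> j)) is O(not j -> w), and O(not j) is already established, so O(w).
The contrapositive of premise 8 (O(not t -> not w)) is O(w -> t), and O(w) is already established, so O(t).
Premises 3, 4, 5 do not contribute to this derivation.
Hence t is obligatory.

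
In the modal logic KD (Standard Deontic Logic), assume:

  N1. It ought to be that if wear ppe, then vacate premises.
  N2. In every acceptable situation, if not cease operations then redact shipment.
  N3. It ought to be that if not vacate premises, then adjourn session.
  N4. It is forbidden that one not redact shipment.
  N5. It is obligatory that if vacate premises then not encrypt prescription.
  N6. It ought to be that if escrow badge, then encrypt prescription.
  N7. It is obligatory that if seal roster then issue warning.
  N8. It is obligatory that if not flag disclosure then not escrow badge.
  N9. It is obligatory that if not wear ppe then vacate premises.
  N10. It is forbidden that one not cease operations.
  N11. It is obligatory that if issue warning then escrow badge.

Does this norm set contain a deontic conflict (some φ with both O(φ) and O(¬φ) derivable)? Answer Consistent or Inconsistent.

Consistent

Premise 2 is O(¬cease_operations → redact_shipment); even if O(redact_shipment) held, inferring O(¬cease_operations) would be affirming the consequent — invalid.
So O(¬cease_operations) is not derivable, and the apparent clash with O(cease_operations) does not arise.
A world satisfying every obligation exists (e.g. adjourn_session=false, cease_operations=true, encrypt_prescription=false, escrow_badge=false, flag_disclosure=false, issue_warning=false, redact_shipment=true, seal_roster=false, vacate_premises=true, wear_ppe=false); no atom is both obligatory and forbidden, so the set is consistent.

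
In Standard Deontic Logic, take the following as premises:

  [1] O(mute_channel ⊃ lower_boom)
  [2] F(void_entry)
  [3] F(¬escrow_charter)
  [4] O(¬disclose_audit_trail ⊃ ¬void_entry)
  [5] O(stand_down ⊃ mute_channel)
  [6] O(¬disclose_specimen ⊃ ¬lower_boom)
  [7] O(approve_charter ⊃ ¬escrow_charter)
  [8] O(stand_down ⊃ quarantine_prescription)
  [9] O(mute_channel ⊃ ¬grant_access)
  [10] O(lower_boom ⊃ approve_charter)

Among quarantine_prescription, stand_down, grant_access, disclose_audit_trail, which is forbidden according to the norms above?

stand_down

F(¬escrow_charter) at premise 3 means O(escrow_charter).
Premise 7, O(approve_charter ⊃ ¬escrow_charter), contraposes to O(escrow_charter ⊃ ¬approve_charter); with O(escrow_charter) we get O(¬approve_charter).
Premise 10 is O(lower_boom ⊃ approve_charter); contrapositively O(¬approve_charter ⊃ ¬lower_boom). Since O(¬approve_charter) holds, K gives O(¬lower_boom).
Premise 1, O(mute_channel ⊃ lower_boom), contraposes to O(¬lower_boom ⊃ ¬mute_channel); with O(¬lower_boom) we get O(¬mute_channel).
Premise 5 is O(stand_down ⊃ mute_channel); contrapositively O(¬mute_channel ⊃ ¬stand_down). Since O(¬mute_channel) holds, K gives O(¬stand_down).
So O(¬stand_down) holds, i.e. stand_down is forbidden. None of the other listed options is forbidden under the premises.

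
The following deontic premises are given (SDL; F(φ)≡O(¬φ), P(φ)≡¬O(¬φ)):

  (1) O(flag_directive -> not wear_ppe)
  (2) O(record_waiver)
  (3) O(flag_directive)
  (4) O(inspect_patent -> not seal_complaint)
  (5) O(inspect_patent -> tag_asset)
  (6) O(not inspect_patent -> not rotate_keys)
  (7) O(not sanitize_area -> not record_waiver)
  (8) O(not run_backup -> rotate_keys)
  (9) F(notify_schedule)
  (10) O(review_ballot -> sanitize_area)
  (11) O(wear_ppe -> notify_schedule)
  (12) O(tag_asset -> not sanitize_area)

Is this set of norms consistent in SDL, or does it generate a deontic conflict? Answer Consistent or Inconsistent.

Consistent

Premise 11 is O(wear_ppe -> notify_schedule), but O(wear_ppe) is not derivable from the premises, so it does not yield O(notify_schedule).
So O(notify_schedule) is not derivable, and the apparent clash with O(not notify_schedule) does not arise.
A world satisfying every obligation exists (e.g. flag_directive=true, inspect_patent=false, notify_schedule=false, record_waiver=true, review_ballot=false, rotate_keys=false, run_backup=true, sanitize_area=true, seal_complaint=false, tag_asset=false, wear_ppe=false); no atom is both obligatory and forbidden, so the set is consistent.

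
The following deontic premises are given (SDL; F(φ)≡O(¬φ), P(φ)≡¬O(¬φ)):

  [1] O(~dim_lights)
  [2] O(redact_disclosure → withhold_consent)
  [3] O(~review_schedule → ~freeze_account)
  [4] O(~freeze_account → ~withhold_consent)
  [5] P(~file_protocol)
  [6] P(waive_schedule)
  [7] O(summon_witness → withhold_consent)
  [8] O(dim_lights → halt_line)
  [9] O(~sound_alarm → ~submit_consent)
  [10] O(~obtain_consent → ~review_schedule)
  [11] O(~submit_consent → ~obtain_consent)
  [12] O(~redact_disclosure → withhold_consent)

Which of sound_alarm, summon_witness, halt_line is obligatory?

Premises 2 and 12 are O(redact_disclosure → withhold_consent) and O(~redact_disclosure → withhold_consent); every ideal world satisfies redact_disclosure or ~redact_disclosure, so in either case withhold_consent holds — hence O(withhold_consent).
Premise 4, O(~freeze_account → ~withhold_consent), contraposes to O(withhold_consent → freeze_account); with O(withhold_consent) we get O(freeze_account).
Premise 3, O(~review_schedule → ~freeze_account), contraposes to O(freeze_account → review_schedule); with O(freeze_account) we get O(review_schedule).
Premise 10 is O(~obtain_consent → ~review_schedule); contrapositively O(review_schedule → obtain_consent). Since O(review_schedule) holds, K gives O(obtain_consent).
The contrapositive of premise 11 (O(~submit_consent → ~obtain_consent)) is O(obtain_consent → submit_consent), and O(obtain_consent) is already established, so O(submit_consent).
Premise 9 is O(~sound_alarm → ~submit_consent); contrapositively O(submit_consent → sound_alarm). Since O(submit_consent) holds, K gives O(sound_alarm).
So O(sound_alarm) holds — sound_alarm is obligatory. None of the other listed options is made obligatory by any chain of premises.

sound_alarm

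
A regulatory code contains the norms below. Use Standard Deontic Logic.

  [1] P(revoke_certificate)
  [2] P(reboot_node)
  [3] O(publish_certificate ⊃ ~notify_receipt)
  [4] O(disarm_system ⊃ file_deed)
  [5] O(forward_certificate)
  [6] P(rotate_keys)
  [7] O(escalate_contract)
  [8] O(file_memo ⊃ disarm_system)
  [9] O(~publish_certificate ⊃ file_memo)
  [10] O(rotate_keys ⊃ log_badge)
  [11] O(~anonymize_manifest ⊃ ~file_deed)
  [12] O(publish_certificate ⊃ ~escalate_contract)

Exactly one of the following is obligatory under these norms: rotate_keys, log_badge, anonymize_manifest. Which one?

Premise 7 gives O(escalate_contract).
Premise 12 is O(publish_certificate ⊃ ~escalate_contract); contrapositively O(escalate_contract ⊃ ~publish_certificate). Since O(escalate_contract) holds, K gives O(~publish_certificate).
From O(~publish_certificate) and premise 9, O(~publish_certificate ⊃ file_memo), we obtain O(file_memo).
Applying K to premise 8 (O(file_memo ⊃ disarm_system)) and O(file_memo) yields O(disarm_system).
Premise 4 is O(disarm_system ⊃ file_deed); since O(disarm_system), deontic closure gives O(file_deed).
Premise 11, O(~anonymize_manifest ⊃ ~file_deed), contraposes to O(file_deed ⊃ anonymize_manifest); with O(file_deed) we get O(anonymize_manifest).
So O(anonymize_manifest) holds — anonymize_manifest is obligatory. None of the other listed options is made obligatory by any chain of premises.

anonymize_manifest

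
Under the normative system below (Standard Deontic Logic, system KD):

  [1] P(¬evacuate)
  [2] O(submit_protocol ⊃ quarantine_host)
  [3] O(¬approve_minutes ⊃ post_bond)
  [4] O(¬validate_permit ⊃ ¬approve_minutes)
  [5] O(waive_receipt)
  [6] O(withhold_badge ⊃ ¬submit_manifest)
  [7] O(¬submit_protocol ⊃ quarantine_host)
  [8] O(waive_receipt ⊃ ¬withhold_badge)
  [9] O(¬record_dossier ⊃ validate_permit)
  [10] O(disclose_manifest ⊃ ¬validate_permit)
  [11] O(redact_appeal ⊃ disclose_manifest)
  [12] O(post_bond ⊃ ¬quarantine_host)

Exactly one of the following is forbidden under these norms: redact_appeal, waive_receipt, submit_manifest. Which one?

Premises 2 and 7 cover both cases: O(submit_protocol ⊃ quarantine_host) and O(¬submit_protocol ⊃ quarantine_host). Since submit_protocol ∨ ¬submit_protocol is a tautology, O(quarantine_host) follows.
The contrapositive of premise 12 (O(post_bond ⊃ ¬quarantine_host)) is O(quarantine_host ⊃ ¬post_bond), and O(quarantine_host) is already established, so O(¬post_bond).
The contrapositive of premise 3 (O(¬approve_minutes ⊃ post_bond)) is O(¬post_bond ⊃ approve_minutes), and O(¬post_bond) is already established, so O(approve_minutes).
Premise 4, O(¬validate_permit ⊃ ¬approve_minutes), contraposes to O(approve_minutes ⊃ validate_permit); with O(approve_minutes) we get O(validate_permit).
The contrapositive of premise 10 (O(disclose_manifest ⊃ ¬validate_permit)) is O(validate_permit ⊃ ¬disclose_manifest), and O(validate_permit) is already established, so O(¬disclose_manifest).
The contrapositive of premise 11 (O(redact_appeal ⊃ disclose_manifest)) is O(¬disclose_manifest ⊃ ¬redact_appeal), and O(¬disclose_manifest) is already established, so O(¬redact_appeal).
So O(¬redact_appeal) holds, i.e. redact_appeal is forbidden. None of the other listed options is forbidden under the premises.

redact_appeal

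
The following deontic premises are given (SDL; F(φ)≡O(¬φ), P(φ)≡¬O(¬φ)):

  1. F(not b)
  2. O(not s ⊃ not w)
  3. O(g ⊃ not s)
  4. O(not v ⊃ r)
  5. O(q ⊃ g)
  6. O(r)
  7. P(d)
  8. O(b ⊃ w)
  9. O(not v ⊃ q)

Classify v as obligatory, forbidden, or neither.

Obligatory

Premise 1 is F(not b), i.e. O(b).
With premise 8, O(b ⊃ w), the K-axiom yields O(w).
The contrapositive of premise 2 (O(not s ⊃ not w)) is O(w ⊃ s), and O(w) is already established, so O(s).
Premise 3 is O(g ⊃ not s); contrapositively O(s ⊃ not g). Since O(s) holds, K gives O(not g).
Premise 5, O(q ⊃ g), contraposes to O(not g ⊃ not q); with O(not g) we get O(not q).
Premise 9 is O(not v ⊃ q); contrapositively O(not q ⊃ v). Since O(not q) holds, K gives O(v).
Premises 4, 6, 7 do not contribute to this derivation.
Hence v is obligatory.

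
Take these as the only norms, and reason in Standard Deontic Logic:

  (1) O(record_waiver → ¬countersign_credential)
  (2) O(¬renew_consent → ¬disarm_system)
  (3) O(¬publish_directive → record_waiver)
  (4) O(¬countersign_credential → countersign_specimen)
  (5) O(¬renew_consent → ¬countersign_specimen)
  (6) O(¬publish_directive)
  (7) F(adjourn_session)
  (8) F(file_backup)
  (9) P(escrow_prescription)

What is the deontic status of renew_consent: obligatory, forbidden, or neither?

Premise 6 states O(¬publish_directive) outright.
Applying K to premise 3 (O(¬publish_directive → record_waiver)) and O(¬publish_directive) yields O(record_waiver).
From O(record_waiver) and premise 1, O(record_waiver → ¬countersign_credential), we obtain O(¬countersign_credential).
Premise 4 is O(¬countersign_credential → countersign_specimen); since O(¬countersign_credential), deontic closure gives O(countersign_specimen).
Premise 5 is O(¬renew_consent → ¬countersign_specimen); contrapositively O(countersign_specimen → renew_consent). Since O(countersign_specimen) holds, K gives O(renew_consent).
Premises 2, 7, 8, 9 do not contribute to this derivation.
Hence renew_consent is obligatory.

Obligatory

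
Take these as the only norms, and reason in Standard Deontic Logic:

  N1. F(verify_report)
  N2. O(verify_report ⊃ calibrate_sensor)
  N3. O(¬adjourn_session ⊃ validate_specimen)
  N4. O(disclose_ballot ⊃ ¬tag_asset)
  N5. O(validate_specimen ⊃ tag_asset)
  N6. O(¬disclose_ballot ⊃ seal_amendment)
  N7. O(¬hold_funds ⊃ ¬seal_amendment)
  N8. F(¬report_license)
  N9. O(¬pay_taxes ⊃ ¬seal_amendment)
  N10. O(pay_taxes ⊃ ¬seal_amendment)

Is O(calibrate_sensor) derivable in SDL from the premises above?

No

Premise 2 is O(verify_report ⊃ calibrate_sensor), but O(verify_report) is not derivable from the premises, so it does not yield O(calibrate_sensor).
No other premise forces O(calibrate_sensor). An ideal world satisfying every premise can still have calibrate_sensor false, so O(calibrate_sensor) is not derivable.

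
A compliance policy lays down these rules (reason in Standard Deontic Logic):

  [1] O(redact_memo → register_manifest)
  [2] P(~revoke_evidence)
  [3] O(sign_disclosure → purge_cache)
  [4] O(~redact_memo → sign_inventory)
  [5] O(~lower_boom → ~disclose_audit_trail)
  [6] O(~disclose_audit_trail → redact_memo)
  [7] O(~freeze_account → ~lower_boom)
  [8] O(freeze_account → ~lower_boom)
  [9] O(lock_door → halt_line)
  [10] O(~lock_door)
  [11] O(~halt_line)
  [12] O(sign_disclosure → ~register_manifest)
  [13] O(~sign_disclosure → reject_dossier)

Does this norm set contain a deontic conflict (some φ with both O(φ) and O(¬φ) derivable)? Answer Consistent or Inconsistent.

Premise 9 is O(lock_door → halt_line), but O(lock_door) is not derivable from the premises, so it does not yield O(halt_line).
So O(halt_line) is not derivable, and the apparent clash with O(~halt_line) does not arise.
A world satisfying every obligation exists (e.g. disclose_audit_trail=false, freeze_account=false, halt_line=false, lock_door=false, lower_boom=false, purge_cache=false, redact_memo=true, register_manifest=true, reject_dossier=true, revoke_evidence=false, sign_disclosure=false, sign_inventory=false); no atom is both obligatory and forbidden, so the set is consistent.

Consistent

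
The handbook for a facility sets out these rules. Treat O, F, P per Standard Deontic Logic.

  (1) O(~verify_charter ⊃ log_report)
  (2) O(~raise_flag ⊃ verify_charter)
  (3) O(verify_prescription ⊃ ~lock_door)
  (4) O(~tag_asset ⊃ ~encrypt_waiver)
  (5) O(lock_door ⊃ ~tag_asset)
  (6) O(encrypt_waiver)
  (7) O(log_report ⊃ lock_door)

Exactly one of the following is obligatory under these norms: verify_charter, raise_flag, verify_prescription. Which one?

verify_charter

From premise 6 we have O(encrypt_waiver).
Premise 4 is O(~tag_asset ⊃ ~encrypt_waiver); contrapositively O(encrypt_waiver ⊃ tag_asset). Since O(encrypt_waiver) holds, K gives O(tag_asset).
Premise 5 is O(lock_door ⊃ ~tag_asset); contrapositively O(tag_asset ⊃ ~lock_door). Since O(tag_asset) holds, K gives O(~lock_door).
The contrapositive of premise 7 (O(log_report ⊃ lock_door)) is O(~lock_door ⊃ ~log_report), and O(~lock_door) is already established, so O(~log_report).
Premise 1, O(~verify_charter ⊃ log_report), contraposes to O(~log_report ⊃ verify_charter); with O(~log_report) we get O(verify_charter).
So O(verify_charter) holds — verify_charter is obligatory. None of the other listed options is made obligatory by any chain of premises.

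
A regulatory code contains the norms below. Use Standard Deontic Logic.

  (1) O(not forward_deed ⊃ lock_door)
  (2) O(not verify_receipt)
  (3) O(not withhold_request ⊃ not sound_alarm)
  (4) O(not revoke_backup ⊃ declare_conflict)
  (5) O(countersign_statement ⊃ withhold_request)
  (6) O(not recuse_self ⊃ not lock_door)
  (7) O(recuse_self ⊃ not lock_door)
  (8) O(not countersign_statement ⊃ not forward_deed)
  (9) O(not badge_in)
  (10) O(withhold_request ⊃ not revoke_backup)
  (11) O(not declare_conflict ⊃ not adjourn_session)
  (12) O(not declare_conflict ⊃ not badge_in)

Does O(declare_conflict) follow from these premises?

Yes

Premises 6 and 7 are O(not recuse_self ⊃ not lock_door) and O(recuse_self ⊃ not lock_door); every ideal world satisfies not recuse_self or recuse_self, so in either case not lock_door holds — hence O(not lock_door).
The contrapositive of premise 1 (O(not forward_deed ⊃ lock_door)) is O(not lock_door ⊃ forward_deed), and O(not lock_door) is already established, so O(forward_deed).
Premise 8 is O(not countersign_statement ⊃ not forward_deed); contrapositively O(forward_deed ⊃ countersign_statement). Since O(forward_deed) holds, K gives O(countersign_statement).
Applying K to premise 5 (O(countersign_statement ⊃ withhold_request)) and O(countersign_statement) yields O(withhold_request).
From O(withhold_request) and premise 10, O(withhold_request ⊃ not revoke_backup), we obtain O(not revoke_backup).
From O(not revoke_backup) and premise 4, O(not revoke_backup ⊃ declare_conflict), we obtain O(declare_conflict).
Premises 2, 3, 9, 11, 12 do not contribute to this derivation.
So O(declare_conflict) follows.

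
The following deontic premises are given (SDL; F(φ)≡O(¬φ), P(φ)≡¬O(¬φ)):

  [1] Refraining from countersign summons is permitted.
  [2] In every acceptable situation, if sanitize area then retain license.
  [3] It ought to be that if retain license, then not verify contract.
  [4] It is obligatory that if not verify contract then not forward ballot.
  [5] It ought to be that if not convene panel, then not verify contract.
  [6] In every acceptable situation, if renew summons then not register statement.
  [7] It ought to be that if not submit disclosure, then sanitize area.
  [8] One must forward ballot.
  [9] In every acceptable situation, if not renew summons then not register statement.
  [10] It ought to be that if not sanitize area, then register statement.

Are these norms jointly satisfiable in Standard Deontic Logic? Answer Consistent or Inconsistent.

By case analysis on renew_summons: premise 6 gives O(renew_summons → ¬register_statement) and premise 9 gives O(¬renew_summons → ¬register_statement), so O(¬register_statement) either way.
Premise 10 is O(¬sanitize_area → register_statement); contrapositively O(¬register_statement → sanitize_area). Since O(¬register_statement) holds, K gives O(sanitize_area).
Applying K to premise 2 (O(sanitize_area → retain_license)) and O(sanitize_area) yields O(retain_license).
Premise 3 is O(retain_license → ¬verify_contract); since O(retain_license), deontic closure gives O(¬verify_contract).
Applying K to premise 4 (O(¬verify_contract → ¬forward_ballot)) and O(¬verify_contract) yields O(¬forward_ballot).
However, premise 8 gives O(forward_ballot).
We now have both O(¬forward_ballot) and O(forward_ballot) — forward_ballot is simultaneously obligatory and forbidden, violating the D-axiom.

Inconsistent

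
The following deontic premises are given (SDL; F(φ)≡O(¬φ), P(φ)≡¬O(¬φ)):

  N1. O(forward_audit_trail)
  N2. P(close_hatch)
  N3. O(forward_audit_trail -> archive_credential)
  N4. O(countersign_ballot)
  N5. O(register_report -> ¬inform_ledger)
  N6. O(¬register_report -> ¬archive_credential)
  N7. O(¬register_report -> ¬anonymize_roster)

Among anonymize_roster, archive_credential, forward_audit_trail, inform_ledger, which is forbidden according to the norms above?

Premise 1 states O(forward_audit_trail) outright.
With premise 3, O(forward_audit_trail -> archive_credential), the K-axiom yields O(archive_credential).
Premise 6 is O(¬register_report -> ¬archive_credential); contrapositively O(archive_credential -> register_report). Since O(archive_credential) holds, K gives O(register_report).
From O(register_report) and premise 5, O(register_report -> ¬inform_ledger), we obtain O(¬inform_ledger).
So O(¬inform_ledger) holds, i.e. inform_ledger is forbidden. None of the other listed options is forbidden under the premises.

inform_ledger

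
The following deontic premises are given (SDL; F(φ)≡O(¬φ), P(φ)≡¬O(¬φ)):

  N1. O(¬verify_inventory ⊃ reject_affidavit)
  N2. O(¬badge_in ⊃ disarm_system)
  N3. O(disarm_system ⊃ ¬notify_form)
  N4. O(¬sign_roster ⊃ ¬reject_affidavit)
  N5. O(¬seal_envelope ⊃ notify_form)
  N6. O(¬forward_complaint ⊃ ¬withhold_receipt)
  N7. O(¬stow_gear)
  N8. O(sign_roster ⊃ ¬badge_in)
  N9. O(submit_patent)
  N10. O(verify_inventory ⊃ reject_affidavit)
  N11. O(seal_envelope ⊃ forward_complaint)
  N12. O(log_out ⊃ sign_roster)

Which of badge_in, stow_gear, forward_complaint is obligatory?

By case analysis on verify_inventory: premise 10 gives O(verify_inventory ⊃ reject_affidavit) and premise 1 gives O(¬verify_inventory ⊃ reject_affidavit), so O(reject_affidavit) either way.
Premise 4, O(¬sign_roster ⊃ ¬reject_affidavit), contraposes to O(reject_affidavit ⊃ sign_roster); with O(reject_affidavit) we get O(sign_roster).
With premise 8, O(sign_roster ⊃ ¬badge_in), the K-axiom yields O(¬badge_in).
Premise 2 is O(¬badge_in ⊃ disarm_system); since O(¬badge_in), deontic closure gives O(disarm_system).
With premise 3, O(disarm_system ⊃ ¬notify_form), the K-axiom yields O(¬notify_form).
Premise 5 is O(¬seal_envelope ⊃ notify_form); contrapositively O(¬notify_form ⊃ seal_envelope). Since O(¬notify_form) holds, K gives O(seal_envelope).
With premise 11, O(seal_envelope ⊃ forward_complaint), the K-axiom yields O(forward_complaint).
So O(forward_complaint) holds — forward_complaint is obligatory. None of the other listed options is made obligatory by any chain of premises.

forward_complaint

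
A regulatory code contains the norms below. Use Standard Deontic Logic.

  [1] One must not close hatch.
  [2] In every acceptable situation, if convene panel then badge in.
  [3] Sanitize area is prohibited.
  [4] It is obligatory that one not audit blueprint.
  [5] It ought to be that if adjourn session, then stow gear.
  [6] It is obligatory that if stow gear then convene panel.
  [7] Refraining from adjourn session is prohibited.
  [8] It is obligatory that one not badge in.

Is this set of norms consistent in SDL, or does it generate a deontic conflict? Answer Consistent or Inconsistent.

F(¬adjourn_session) at premise 7 means O(adjourn_session).
Premise 5 is O(adjourn_session → stow_gear); since O(adjourn_session), deontic closure gives O(stow_gear).
From O(stow_gear) and premise 6, O(stow_gear → convene_panel), we obtain O(convene_panel).
Premise 2 is O(convene_panel → badge_in); since O(convene_panel), deontic closure gives O(badge_in).
Yet premise 8 states O(¬badge_in).
We now have both O(badge_in) and O(¬badge_in) — badge_in is simultaneously obligatory and forbidden, violating the D-axiom.

Inconsistent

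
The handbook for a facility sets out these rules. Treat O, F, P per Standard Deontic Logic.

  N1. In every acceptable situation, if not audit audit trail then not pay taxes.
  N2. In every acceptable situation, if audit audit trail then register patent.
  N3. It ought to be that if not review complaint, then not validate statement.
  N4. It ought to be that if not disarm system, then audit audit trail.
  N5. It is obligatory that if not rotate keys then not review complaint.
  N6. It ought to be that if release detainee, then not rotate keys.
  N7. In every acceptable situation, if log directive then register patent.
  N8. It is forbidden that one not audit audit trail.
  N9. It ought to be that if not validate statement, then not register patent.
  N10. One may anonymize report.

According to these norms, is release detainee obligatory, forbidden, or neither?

Forbidden

Premise 8 is F(¬audit_audit_trail), i.e. O(audit_audit_trail).
Applying K to premise 2 (O(audit_audit_trail → register_patent)) and O(audit_audit_trail) yields O(register_patent).
Premise 9 is O(¬validate_statement → ¬register_patent); contrapositively O(register_patent → validate_statement). Since O(register_patent) holds, K gives O(validate_statement).
Premise 3 is O(¬review_complaint → ¬validate_statement); contrapositively O(validate_statement → review_complaint). Since O(validate_statement) holds, K gives O(review_complaint).
Premise 5, O(¬rotate_keys → ¬review_complaint), contraposes to O(review_complaint → rotate_keys); with O(review_complaint) we get O(rotate_keys).
Premise 6, O(release_detainee → ¬rotate_keys), contraposes to O(rotate_keys → ¬release_detainee); with O(rotate_keys) we get O(¬release_detainee).
Premises 1, 4, 7, 10 do not contribute to this derivation.
Thus O(¬release_detainee), which is F(release_detainee): release_detainee is forbidden.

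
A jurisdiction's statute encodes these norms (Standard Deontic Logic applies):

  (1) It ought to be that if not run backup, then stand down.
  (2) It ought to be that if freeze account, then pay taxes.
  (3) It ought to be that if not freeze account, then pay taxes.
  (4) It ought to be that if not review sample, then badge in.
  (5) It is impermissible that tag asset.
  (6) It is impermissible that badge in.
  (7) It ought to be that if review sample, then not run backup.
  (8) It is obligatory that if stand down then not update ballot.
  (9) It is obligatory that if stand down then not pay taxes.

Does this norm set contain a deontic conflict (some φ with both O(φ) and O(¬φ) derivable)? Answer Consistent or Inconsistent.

Inconsistent

By case analysis on freeze_account: premise 2 gives O(freeze_account → pay_taxes) and premise 3 gives O(¬freeze_account → pay_taxes), so O(pay_taxes) either way.
The contrapositive of premise 9 (O(stand_down → ¬pay_taxes)) is O(pay_taxes → ¬stand_down), and O(pay_taxes) is already established, so O(¬stand_down).
Premise 1, O(¬run_backup → stand_down), contraposes to O(¬stand_down → run_backup); with O(¬stand_down) we get O(run_backup).
The contrapositive of premise 7 (O(review_sample → ¬run_backup)) is O(run_backup → ¬review_sample), and O(run_backup) is already established, so O(¬review_sample).
With premise 4, O(¬review_sample → badge_in), the K-axiom yields O(badge_in).
But premise 6, F(badge_in), means O(¬badge_in).
We now have both O(badge_in) and O(¬badge_in) — badge_in is simultaneously obligatory and forbidden, violating the D-axiom.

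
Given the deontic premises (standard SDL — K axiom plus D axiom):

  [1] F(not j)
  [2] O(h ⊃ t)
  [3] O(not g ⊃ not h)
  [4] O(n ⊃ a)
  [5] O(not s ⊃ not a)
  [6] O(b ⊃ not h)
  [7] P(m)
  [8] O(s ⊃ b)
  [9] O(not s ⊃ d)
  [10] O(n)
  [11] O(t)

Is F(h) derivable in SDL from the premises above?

Yes

From premise 10 we have O(n).
With premise 4, O(n ⊃ a), the K-axiom yields O(a).
Premise 5, O(not s ⊃ not a), contraposes to O(a ⊃ s); with O(a) we get O(s).
Premise 8 is O(s ⊃ b); since O(s), deontic closure gives O(b).
With premise 6, O(b ⊃ not h), the K-axiom yields O(not h).
Premises 1, 2, 3, 7, 9, 11 do not contribute to this derivation.
So O(not h) holds, i.e. F(h). The claim follows.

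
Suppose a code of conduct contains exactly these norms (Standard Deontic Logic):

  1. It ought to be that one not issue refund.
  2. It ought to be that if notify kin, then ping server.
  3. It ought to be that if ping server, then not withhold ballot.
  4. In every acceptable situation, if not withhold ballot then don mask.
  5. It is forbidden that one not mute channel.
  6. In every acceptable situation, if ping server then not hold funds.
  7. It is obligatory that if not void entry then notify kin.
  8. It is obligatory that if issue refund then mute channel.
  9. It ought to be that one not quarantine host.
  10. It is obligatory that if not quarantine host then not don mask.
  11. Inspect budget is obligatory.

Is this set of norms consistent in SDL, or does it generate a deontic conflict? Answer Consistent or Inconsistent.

Consistent

Premise 8 is O(issue_refund → mute_channel); even if O(mute_channel) held, inferring O(issue_refund) would be affirming the consequent — invalid.
So O(issue_refund) is not derivable, and the apparent clash with O(¬issue_refund) does not arise.
A world satisfying every obligation exists (e.g. don_mask=false, hold_funds=false, inspect_budget=true, issue_refund=false, mute_channel=true, notify_kin=false, ping_server=false, quarantine_host=false, void_entry=true, withhold_ballot=true); no atom is both obligatory and forbidden, so the set is consistent.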